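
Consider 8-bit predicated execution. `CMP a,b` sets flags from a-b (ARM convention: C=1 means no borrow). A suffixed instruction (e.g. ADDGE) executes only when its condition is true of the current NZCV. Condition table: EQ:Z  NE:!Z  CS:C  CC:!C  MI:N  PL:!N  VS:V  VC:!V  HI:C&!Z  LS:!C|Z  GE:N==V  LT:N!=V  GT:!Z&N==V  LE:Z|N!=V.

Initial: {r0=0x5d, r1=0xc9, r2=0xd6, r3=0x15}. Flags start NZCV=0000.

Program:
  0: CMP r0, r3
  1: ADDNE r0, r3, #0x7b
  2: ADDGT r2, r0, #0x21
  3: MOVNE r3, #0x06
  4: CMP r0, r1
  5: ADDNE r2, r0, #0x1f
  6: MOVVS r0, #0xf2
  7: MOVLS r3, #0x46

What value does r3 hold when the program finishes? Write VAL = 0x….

VAL = 0x46

0: ✓ CMP  NZCV=0010
1: ✓ ADDNE  r0←0x90
2: ✓ ADDGT  r2←0xb1
3: ✓ MOVNE  r3←0x06
4: ✓ CMP  NZCV=1000
5: ✓ ADDNE  r2←0xaf
6: · MOVVS
7: ✓ MOVLS  r3←0x46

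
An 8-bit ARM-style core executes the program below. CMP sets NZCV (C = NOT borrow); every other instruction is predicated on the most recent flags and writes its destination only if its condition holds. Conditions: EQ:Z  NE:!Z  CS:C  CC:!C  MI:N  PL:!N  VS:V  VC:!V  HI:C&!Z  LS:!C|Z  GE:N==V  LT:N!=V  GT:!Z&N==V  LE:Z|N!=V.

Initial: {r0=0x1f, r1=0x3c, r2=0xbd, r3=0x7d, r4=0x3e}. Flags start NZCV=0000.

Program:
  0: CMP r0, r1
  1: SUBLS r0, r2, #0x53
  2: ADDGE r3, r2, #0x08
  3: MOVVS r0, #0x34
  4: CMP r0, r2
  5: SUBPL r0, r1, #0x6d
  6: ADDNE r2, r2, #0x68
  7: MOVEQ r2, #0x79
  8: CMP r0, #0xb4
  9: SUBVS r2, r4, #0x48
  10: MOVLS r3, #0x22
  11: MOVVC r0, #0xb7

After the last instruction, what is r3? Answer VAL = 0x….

VAL = 0x22

0: ✓ CMP  NZCV=1000
1: ✓ SUBLS  r0←0x6a
2: · ADDGE
3: · MOVVS
4: ✓ CMP  NZCV=1001
5: · SUBPL
6: ✓ ADDNE  r2←0x25
7: · MOVEQ
8: ✓ CMP  NZCV=1001
9: ✓ SUBVS  r2←0xf6
10: ✓ MOVLS  r3←0x22
11: · MOVVC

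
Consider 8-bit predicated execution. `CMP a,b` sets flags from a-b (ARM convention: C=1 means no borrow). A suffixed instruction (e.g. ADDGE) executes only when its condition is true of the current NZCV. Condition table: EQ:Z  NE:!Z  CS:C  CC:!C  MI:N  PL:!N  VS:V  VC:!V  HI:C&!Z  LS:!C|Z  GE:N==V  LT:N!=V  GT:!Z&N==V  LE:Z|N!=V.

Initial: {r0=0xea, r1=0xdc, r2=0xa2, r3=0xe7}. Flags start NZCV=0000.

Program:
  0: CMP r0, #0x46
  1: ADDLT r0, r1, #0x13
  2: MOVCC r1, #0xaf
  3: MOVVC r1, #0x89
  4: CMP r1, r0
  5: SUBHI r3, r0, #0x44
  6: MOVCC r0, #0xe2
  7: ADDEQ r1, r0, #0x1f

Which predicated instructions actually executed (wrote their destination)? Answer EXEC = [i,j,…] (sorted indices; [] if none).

0: ✓ CMP  NZCV=1010
1: ✓ ADDLT  r0←0xef
2: · MOVCC
3: ✓ MOVVC  r1←0x89
4: ✓ CMP  NZCV=1000
5: · SUBHI
6: ✓ MOVCC  r0←0xe2
7: · ADDEQ

EXEC = [1,3,6]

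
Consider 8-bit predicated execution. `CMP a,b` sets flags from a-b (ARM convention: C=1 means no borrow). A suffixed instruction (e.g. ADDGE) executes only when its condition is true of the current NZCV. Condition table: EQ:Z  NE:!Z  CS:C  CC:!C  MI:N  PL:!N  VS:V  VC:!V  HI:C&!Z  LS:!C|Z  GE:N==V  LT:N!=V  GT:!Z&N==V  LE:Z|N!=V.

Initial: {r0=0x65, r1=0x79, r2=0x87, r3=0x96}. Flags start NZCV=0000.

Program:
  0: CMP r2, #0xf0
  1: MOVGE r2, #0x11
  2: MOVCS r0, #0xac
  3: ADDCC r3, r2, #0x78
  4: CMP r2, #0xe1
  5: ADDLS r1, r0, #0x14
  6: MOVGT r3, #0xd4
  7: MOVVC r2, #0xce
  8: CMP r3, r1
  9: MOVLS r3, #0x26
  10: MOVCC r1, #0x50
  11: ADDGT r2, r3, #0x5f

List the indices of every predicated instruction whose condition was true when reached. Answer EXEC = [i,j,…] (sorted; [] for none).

EXEC = [3,5,7]

[0] flags=1000 → (cmp)
[1] flags=1000 GE?F → skip
[2] flags=1000 CS?F → skip
[3] flags=1000 CC?T → r3=0xff
[4] flags=1000 → (cmp)
[5] flags=1000 LS?T → r1=0x79
[6] flags=1000 GT?F → skip
[7] flags=1000 VC?T → r2=0xce
[8] flags=1010 → (cmp)
[9] flags=1010 LS?F → skip
[10] flags=1010 CC?F → skip
[11] flags=1010 GT?F → skip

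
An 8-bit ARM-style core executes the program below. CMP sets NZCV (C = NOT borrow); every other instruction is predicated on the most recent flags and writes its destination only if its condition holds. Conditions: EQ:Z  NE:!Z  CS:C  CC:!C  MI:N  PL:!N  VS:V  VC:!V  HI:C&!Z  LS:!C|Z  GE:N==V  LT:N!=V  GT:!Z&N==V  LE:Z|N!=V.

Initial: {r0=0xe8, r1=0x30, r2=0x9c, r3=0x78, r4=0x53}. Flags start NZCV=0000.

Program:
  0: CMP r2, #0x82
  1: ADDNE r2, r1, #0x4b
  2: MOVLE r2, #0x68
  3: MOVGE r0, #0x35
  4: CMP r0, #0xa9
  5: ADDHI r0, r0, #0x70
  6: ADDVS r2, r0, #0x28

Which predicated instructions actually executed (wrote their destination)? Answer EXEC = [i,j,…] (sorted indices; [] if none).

EXEC = [1,3,6]

0: ✓ CMP  NZCV=0010
1: ✓ ADDNE  r2←0x7b
2: · MOVLE
3: ✓ MOVGE  r0←0x35
4: ✓ CMP  NZCV=1001
5: · ADDHI
6: ✓ ADDVS  r2←0x5d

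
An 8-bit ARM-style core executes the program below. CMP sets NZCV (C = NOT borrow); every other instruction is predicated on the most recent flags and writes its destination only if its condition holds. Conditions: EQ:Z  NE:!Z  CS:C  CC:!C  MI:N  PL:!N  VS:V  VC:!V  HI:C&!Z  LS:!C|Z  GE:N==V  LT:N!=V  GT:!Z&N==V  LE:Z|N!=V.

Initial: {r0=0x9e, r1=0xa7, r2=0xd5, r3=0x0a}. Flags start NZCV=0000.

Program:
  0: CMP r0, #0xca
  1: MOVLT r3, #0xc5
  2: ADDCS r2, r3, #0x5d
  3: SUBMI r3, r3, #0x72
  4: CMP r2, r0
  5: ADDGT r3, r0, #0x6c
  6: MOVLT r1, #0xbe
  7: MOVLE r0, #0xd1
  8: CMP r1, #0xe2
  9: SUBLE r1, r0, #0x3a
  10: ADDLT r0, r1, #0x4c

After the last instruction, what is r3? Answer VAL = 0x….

[0] flags=1000 → (cmp)
[1] flags=1000 LT?T → r3=0xc5
[2] flags=1000 CS?F → skip
[3] flags=1000 MI?T → r3=0x53
[4] flags=0010 → (cmp)
[5] flags=0010 GT?T → r3=0x0a
[6] flags=0010 LT?F → skip
[7] flags=0010 LE?F → skip
[8] flags=1000 → (cmp)
[9] flags=1000 LE?T → r1=0x64
[10] flags=1000 LT?T → r0=0xb0

VAL = 0x0a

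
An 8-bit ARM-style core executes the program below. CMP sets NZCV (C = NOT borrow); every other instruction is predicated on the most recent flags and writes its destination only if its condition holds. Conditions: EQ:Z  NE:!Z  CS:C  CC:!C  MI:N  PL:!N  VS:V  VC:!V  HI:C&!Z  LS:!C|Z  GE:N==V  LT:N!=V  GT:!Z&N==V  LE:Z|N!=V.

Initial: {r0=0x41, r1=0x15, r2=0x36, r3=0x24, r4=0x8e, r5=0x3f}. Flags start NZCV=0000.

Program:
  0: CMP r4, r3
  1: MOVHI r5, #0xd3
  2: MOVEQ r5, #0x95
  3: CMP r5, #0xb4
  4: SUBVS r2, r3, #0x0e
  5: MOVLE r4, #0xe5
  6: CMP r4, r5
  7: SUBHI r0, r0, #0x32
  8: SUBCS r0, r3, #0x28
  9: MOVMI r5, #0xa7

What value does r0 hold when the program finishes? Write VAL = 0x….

[0] flags=0011 → (cmp)
[1] flags=0011 HI?T → r5=0xd3
[2] flags=0011 EQ?F → skip
[3] flags=0010 → (cmp)
[4] flags=0010 VS?F → skip
[5] flags=0010 LE?F → skip
[6] flags=1000 → (cmp)
[7] flags=1000 HI?F → skip
[8] flags=1000 CS?F → skip
[9] flags=1000 MI?T → r5=0xa7

VAL = 0x41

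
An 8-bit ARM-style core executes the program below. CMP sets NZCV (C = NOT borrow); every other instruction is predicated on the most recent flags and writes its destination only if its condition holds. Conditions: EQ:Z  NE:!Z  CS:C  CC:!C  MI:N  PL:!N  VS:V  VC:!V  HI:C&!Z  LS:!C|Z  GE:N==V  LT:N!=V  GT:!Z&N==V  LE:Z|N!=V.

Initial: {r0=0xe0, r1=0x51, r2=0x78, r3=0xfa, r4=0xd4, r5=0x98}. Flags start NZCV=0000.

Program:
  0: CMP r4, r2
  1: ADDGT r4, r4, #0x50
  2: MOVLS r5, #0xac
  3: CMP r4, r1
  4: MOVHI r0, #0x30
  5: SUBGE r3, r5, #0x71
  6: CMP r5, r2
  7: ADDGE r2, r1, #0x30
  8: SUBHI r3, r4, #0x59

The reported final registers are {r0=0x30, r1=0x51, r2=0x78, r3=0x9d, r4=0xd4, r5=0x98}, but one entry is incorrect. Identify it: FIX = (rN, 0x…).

FIX = (r3, 0x7b)

0: ✓ CMP  NZCV=0011
1: · ADDGT
2: · MOVLS
3: ✓ CMP  NZCV=1010
4: ✓ MOVHI  r0←0x30
5: · SUBGE
6: ✓ CMP  NZCV=0011
7: · ADDGE
8: ✓ SUBHI  r3←0x7b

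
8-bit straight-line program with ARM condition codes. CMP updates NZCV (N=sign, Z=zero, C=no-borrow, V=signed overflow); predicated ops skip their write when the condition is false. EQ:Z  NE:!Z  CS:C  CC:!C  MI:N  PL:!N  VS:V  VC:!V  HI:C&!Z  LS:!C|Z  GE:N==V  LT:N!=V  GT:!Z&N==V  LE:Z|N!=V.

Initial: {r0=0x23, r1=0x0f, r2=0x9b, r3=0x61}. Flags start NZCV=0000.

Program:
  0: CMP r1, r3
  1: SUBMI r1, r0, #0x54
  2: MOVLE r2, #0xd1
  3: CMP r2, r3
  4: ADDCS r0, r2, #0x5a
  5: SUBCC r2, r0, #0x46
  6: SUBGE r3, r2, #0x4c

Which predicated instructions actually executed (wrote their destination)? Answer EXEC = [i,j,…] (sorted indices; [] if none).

EXEC = [1,2,4]

0: ✓ CMP  NZCV=1000
1: ✓ SUBMI  r1←0xcf
2: ✓ MOVLE  r2←0xd1
3: ✓ CMP  NZCV=0011
4: ✓ ADDCS  r0←0x2b
5: · SUBCC
6: · SUBGE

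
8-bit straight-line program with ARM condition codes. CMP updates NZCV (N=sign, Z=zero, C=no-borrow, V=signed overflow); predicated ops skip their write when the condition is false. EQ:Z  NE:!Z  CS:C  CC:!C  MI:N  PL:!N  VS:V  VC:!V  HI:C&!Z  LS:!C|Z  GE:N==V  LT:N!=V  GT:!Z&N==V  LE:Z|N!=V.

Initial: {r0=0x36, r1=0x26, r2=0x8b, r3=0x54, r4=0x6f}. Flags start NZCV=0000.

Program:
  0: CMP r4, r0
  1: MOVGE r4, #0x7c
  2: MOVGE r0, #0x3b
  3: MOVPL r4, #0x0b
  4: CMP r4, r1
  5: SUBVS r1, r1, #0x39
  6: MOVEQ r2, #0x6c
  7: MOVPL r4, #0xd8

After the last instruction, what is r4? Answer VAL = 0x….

VAL = 0x0b

[0] flags=0010 → (cmp)
[1] flags=0010 GE?T → r4=0x7c
[2] flags=0010 GE?T → r0=0x3b
[3] flags=0010 PL?T → r4=0x0b
[4] flags=1000 → (cmp)
[5] flags=1000 VS?F → skip
[6] flags=1000 EQ?F → skip
[7] flags=1000 PL?F → skip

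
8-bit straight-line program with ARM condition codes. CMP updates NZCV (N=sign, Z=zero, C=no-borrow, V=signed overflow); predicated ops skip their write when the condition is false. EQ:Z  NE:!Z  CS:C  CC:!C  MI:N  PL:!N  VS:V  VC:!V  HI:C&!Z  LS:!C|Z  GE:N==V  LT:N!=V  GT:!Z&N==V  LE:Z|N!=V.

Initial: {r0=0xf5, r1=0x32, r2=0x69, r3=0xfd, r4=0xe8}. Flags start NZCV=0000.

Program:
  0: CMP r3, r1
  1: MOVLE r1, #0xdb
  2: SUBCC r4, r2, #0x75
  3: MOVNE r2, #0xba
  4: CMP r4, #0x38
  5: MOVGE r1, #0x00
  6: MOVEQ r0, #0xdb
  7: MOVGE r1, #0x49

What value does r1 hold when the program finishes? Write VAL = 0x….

[0] flags=1010 → (cmp)
[1] flags=1010 LE?T → r1=0xdb
[2] flags=1010 CC?F → skip
[3] flags=1010 NE?T → r2=0xba
[4] flags=1010 → (cmp)
[5] flags=1010 GE?F → skip
[6] flags=1010 EQ?F → skip
[7] flags=1010 GE?F → skip

VAL = 0xdb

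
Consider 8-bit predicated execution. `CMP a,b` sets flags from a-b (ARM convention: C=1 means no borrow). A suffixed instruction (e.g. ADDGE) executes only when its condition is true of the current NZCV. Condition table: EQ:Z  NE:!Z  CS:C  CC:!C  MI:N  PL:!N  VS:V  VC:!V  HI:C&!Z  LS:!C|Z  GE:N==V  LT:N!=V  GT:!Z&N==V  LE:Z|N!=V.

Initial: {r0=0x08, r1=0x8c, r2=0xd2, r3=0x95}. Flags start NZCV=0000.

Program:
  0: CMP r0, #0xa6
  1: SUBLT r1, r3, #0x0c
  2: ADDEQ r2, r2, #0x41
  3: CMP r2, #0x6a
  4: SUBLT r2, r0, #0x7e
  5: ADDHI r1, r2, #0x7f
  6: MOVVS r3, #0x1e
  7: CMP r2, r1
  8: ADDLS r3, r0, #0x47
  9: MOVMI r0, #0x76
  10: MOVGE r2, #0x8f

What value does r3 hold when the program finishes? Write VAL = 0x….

[0] flags=0000 → (cmp)
[1] flags=0000 LT?F → skip
[2] flags=0000 EQ?F → skip
[3] flags=0011 → (cmp)
[4] flags=0011 LT?T → r2=0x8a
[5] flags=0011 HI?T → r1=0x09
[6] flags=0011 VS?T → r3=0x1e
[7] flags=1010 → (cmp)
[8] flags=1010 LS?F → skip
[9] flags=1010 MI?T → r0=0x76
[10] flags=1010 GE?F → skip

VAL = 0x1e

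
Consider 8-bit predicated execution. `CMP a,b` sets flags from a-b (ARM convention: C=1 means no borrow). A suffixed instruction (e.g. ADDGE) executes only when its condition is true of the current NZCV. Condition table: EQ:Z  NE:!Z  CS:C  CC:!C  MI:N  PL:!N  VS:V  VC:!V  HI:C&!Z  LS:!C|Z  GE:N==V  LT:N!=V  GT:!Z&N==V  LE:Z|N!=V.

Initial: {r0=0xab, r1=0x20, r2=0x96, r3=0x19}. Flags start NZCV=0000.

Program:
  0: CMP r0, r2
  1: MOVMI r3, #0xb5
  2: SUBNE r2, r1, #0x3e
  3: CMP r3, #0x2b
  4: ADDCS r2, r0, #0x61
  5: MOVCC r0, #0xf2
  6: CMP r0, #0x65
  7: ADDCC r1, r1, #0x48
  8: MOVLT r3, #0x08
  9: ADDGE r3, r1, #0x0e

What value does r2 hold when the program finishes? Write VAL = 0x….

VAL = 0xe2

[0] flags=0010 → (cmp)
[1] flags=0010 MI?F → skip
[2] flags=0010 NE?T → r2=0xe2
[3] flags=1000 → (cmp)
[4] flags=1000 CS?F → skip
[5] flags=1000 CC?T → r0=0xf2
[6] flags=1010 → (cmp)
[7] flags=1010 CC?F → skip
[8] flags=1010 LT?T → r3=0x08
[9] flags=1010 GE?F → skip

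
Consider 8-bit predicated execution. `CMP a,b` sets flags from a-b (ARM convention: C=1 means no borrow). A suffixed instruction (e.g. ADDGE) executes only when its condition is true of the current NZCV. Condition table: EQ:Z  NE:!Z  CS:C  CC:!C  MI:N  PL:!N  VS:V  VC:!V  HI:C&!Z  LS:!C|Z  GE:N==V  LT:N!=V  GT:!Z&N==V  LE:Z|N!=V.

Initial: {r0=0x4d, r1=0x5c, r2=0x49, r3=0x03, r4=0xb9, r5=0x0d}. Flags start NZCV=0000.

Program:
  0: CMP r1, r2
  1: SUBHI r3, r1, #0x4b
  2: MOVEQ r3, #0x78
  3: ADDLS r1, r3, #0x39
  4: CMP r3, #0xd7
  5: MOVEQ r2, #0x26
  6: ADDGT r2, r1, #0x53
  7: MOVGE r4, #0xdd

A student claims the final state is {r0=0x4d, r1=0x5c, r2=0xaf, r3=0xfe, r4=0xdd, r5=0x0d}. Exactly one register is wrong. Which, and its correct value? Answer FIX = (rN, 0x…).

FIX = (r3, 0x11)

[0] flags=0010 → (cmp)
[1] flags=0010 HI?T → r3=0x11
[2] flags=0010 EQ?F → skip
[3] flags=0010 LS?F → skip
[4] flags=0000 → (cmp)
[5] flags=0000 EQ?F → skip
[6] flags=0000 GT?T → r2=0xaf
[7] flags=0000 GE?T → r4=0xdd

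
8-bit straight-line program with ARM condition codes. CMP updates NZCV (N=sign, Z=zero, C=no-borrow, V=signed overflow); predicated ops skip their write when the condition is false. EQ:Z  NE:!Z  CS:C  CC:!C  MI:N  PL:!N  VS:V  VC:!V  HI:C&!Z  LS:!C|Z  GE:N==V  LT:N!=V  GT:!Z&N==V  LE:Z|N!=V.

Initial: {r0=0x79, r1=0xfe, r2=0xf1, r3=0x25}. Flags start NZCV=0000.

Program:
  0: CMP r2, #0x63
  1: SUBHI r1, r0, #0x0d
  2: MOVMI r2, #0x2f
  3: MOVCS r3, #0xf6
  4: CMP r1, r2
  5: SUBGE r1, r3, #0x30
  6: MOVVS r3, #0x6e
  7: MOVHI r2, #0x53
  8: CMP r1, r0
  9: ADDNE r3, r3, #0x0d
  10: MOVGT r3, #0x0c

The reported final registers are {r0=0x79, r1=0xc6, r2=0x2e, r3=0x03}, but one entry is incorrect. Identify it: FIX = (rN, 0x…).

0: ✓ CMP  NZCV=1010
1: ✓ SUBHI  r1←0x6c
2: ✓ MOVMI  r2←0x2f
3: ✓ MOVCS  r3←0xf6
4: ✓ CMP  NZCV=0010
5: ✓ SUBGE  r1←0xc6
6: · MOVVS
7: ✓ MOVHI  r2←0x53
8: ✓ CMP  NZCV=0011
9: ✓ ADDNE  r3←0x03
10: · MOVGT

FIX = (r2, 0x53)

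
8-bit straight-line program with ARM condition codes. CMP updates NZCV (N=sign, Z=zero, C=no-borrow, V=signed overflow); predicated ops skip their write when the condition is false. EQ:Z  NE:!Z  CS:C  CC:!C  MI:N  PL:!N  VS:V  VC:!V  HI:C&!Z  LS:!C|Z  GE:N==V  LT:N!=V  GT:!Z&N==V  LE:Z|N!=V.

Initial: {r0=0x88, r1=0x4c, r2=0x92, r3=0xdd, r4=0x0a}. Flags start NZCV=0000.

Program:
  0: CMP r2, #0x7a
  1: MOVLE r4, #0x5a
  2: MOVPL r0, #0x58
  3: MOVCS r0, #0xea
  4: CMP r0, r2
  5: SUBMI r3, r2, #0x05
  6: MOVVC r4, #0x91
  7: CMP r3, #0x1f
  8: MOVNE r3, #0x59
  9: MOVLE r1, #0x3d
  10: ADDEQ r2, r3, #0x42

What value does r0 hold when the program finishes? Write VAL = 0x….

[0] flags=0011 → (cmp)
[1] flags=0011 LE?T → r4=0x5a
[2] flags=0011 PL?T → r0=0x58
[3] flags=0011 CS?T → r0=0xea
[4] flags=0010 → (cmp)
[5] flags=0010 MI?F → skip
[6] flags=0010 VC?T → r4=0x91
[7] flags=1010 → (cmp)
[8] flags=1010 NE?T → r3=0x59
[9] flags=1010 LE?T → r1=0x3d
[10] flags=1010 EQ?F → skip

VAL = 0xea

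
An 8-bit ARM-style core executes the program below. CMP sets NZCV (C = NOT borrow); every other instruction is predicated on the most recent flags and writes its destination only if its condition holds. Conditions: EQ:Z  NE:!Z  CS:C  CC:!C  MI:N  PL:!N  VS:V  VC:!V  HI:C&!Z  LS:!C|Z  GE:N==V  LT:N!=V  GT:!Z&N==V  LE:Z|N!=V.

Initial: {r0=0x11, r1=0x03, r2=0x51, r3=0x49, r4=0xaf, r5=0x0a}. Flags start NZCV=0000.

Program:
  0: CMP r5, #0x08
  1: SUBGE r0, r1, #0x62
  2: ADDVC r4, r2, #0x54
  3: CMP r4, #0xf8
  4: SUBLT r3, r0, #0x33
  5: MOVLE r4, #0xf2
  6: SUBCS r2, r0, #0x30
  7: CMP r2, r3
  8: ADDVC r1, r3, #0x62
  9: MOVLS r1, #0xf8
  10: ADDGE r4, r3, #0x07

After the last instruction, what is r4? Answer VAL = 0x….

[0] flags=0010 → (cmp)
[1] flags=0010 GE?T → r0=0xa1
[2] flags=0010 VC?T → r4=0xa5
[3] flags=1000 → (cmp)
[4] flags=1000 LT?T → r3=0x6e
[5] flags=1000 LE?T → r4=0xf2
[6] flags=1000 CS?F → skip
[7] flags=1000 → (cmp)
[8] flags=1000 VC?T → r1=0xd0
[9] flags=1000 LS?T → r1=0xf8
[10] flags=1000 GE?F → skip

VAL = 0xf2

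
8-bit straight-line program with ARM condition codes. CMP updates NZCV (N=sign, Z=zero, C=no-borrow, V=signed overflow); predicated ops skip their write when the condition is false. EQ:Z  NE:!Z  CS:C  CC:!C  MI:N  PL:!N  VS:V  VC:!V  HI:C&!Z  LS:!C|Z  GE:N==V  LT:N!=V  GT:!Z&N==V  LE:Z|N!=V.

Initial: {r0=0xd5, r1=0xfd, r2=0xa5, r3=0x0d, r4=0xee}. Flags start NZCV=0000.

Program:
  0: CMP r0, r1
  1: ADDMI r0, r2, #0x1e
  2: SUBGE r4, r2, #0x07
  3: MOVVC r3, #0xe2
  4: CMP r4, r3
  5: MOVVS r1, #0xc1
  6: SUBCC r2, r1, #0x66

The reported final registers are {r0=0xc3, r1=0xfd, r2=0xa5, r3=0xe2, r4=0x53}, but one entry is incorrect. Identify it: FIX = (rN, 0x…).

[0] flags=1000 → (cmp)
[1] flags=1000 MI?T → r0=0xc3
[2] flags=1000 GE?F → skip
[3] flags=1000 VC?T → r3=0xe2
[4] flags=0010 → (cmp)
[5] flags=0010 VS?F → skip
[6] flags=0010 CC?F → skip

FIX = (r4, 0xee)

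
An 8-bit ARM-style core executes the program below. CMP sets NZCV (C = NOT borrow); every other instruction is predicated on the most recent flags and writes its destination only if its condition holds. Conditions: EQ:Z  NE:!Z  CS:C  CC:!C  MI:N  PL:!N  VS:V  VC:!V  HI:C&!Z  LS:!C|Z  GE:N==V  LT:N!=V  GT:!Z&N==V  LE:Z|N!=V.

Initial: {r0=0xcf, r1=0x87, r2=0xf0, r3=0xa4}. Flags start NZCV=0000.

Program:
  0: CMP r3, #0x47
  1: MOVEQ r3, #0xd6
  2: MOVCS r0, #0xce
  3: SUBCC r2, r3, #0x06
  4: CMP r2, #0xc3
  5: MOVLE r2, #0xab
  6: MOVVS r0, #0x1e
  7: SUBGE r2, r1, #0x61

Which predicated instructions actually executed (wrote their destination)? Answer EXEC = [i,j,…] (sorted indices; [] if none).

[0] flags=0011 → (cmp)
[1] flags=0011 EQ?F → skip
[2] flags=0011 CS?T → r0=0xce
[3] flags=0011 CC?F → skip
[4] flags=0010 → (cmp)
[5] flags=0010 LE?F → skip
[6] flags=0010 VS?F → skip
[7] flags=0010 GE?T → r2=0x26

EXEC = [2,7]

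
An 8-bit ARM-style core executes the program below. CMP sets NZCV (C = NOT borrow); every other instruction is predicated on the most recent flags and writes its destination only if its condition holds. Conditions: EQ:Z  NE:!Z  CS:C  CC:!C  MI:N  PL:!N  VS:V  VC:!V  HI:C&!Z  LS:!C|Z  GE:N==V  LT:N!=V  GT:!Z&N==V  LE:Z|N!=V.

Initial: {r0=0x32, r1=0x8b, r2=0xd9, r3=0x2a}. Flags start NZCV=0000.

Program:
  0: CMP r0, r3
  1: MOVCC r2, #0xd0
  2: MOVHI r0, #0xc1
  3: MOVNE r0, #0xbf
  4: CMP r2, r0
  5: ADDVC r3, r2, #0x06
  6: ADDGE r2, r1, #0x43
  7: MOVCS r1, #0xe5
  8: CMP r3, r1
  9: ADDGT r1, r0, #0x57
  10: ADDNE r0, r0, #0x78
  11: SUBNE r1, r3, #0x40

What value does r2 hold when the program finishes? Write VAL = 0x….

VAL = 0xce

0: ✓ CMP  NZCV=0010
1: · MOVCC
2: ✓ MOVHI  r0←0xc1
3: ✓ MOVNE  r0←0xbf
4: ✓ CMP  NZCV=0010
5: ✓ ADDVC  r3←0xdf
6: ✓ ADDGE  r2←0xce
7: ✓ MOVCS  r1←0xe5
8: ✓ CMP  NZCV=1000
9: · ADDGT
10: ✓ ADDNE  r0←0x37
11: ✓ SUBNE  r1←0x9f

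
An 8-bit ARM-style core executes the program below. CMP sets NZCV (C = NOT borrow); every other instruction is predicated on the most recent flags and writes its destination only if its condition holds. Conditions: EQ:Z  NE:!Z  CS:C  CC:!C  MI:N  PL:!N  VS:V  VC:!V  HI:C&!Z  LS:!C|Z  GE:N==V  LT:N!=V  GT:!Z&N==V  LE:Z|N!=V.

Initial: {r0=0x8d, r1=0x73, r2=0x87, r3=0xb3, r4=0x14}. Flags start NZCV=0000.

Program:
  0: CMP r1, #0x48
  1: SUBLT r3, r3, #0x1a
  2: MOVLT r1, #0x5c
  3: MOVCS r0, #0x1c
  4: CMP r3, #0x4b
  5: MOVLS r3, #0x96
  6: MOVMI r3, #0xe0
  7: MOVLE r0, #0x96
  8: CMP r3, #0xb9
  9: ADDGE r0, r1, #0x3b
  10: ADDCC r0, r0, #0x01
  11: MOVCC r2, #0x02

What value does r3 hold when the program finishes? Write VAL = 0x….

0: ✓ CMP  NZCV=0010
1: · SUBLT
2: · MOVLT
3: ✓ MOVCS  r0←0x1c
4: ✓ CMP  NZCV=0011
5: · MOVLS
6: · MOVMI
7: ✓ MOVLE  r0←0x96
8: ✓ CMP  NZCV=1000
9: · ADDGE
10: ✓ ADDCC  r0←0x97
11: ✓ MOVCC  r2←0x02

VAL = 0xb3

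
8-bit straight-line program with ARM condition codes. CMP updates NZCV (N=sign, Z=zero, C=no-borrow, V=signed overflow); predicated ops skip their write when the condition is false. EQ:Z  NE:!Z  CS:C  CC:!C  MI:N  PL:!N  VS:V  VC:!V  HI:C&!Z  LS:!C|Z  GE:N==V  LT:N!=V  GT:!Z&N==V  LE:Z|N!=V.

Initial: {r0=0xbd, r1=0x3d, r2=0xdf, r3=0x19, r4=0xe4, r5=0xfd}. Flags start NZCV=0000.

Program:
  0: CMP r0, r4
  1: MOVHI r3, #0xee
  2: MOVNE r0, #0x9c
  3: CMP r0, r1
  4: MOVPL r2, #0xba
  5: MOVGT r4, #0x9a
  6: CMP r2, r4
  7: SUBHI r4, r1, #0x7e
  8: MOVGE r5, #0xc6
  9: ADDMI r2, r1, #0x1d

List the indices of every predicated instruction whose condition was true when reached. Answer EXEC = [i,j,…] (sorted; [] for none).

0: ✓ CMP  NZCV=1000
1: · MOVHI
2: ✓ MOVNE  r0←0x9c
3: ✓ CMP  NZCV=0011
4: ✓ MOVPL  r2←0xba
5: · MOVGT
6: ✓ CMP  NZCV=1000
7: · SUBHI
8: · MOVGE
9: ✓ ADDMI  r2←0x5a

EXEC = [2,4,9]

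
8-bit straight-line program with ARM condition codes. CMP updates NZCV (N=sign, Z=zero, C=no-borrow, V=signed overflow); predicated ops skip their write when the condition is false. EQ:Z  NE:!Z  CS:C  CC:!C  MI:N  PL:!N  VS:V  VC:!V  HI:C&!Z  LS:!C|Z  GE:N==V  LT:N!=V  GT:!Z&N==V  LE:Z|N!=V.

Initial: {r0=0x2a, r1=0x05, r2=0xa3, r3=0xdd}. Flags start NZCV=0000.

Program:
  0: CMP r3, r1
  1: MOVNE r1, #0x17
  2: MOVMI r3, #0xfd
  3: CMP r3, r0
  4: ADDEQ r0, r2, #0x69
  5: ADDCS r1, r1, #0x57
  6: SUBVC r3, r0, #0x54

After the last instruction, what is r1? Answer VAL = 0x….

0: ✓ CMP  NZCV=1010
1: ✓ MOVNE  r1←0x17
2: ✓ MOVMI  r3←0xfd
3: ✓ CMP  NZCV=1010
4: · ADDEQ
5: ✓ ADDCS  r1←0x6e
6: ✓ SUBVC  r3←0xd6

VAL = 0x6e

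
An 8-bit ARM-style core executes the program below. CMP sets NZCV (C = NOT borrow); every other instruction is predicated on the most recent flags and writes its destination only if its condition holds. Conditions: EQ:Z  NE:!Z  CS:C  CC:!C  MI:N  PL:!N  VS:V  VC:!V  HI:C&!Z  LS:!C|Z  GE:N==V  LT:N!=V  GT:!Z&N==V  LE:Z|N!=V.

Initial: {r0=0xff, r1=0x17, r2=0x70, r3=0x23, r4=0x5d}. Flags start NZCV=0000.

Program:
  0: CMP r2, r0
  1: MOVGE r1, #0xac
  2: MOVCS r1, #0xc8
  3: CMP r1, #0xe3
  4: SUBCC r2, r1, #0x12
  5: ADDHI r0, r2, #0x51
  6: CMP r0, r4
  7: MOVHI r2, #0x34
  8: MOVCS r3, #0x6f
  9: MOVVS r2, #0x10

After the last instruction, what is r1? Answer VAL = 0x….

[0] flags=0000 → (cmp)
[1] flags=0000 GE?T → r1=0xac
[2] flags=0000 CS?F → skip
[3] flags=1000 → (cmp)
[4] flags=1000 CC?T → r2=0x9a
[5] flags=1000 HI?F → skip
[6] flags=1010 → (cmp)
[7] flags=1010 HI?T → r2=0x34
[8] flags=1010 CS?T → r3=0x6f
[9] flags=1010 VS?F → skip

VAL = 0xac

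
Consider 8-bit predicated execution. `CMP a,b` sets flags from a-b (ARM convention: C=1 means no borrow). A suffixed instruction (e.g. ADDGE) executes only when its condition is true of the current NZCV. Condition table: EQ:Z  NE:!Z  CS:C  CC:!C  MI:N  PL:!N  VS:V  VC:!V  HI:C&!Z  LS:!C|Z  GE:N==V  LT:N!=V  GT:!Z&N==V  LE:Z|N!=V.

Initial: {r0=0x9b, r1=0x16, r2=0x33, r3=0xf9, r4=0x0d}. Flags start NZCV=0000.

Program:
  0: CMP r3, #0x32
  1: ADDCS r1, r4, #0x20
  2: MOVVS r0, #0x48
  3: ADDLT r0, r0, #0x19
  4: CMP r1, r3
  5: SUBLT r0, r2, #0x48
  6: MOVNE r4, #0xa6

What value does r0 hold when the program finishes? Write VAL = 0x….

0: ✓ CMP  NZCV=1010
1: ✓ ADDCS  r1←0x2d
2: · MOVVS
3: ✓ ADDLT  r0←0xb4
4: ✓ CMP  NZCV=0000
5: · SUBLT
6: ✓ MOVNE  r4←0xa6

VAL = 0xb4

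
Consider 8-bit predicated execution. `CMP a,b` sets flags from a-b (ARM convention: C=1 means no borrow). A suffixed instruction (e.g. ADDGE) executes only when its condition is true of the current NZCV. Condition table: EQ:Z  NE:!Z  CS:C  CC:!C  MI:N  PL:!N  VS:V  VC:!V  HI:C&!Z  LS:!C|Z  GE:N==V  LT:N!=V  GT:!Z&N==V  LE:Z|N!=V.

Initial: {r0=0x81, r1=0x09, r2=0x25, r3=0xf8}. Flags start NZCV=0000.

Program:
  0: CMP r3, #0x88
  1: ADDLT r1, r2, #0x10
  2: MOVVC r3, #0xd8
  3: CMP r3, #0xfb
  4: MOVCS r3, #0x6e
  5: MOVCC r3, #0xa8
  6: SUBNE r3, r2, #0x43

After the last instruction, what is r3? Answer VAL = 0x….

0: ✓ CMP  NZCV=0010
1: · ADDLT
2: ✓ MOVVC  r3←0xd8
3: ✓ CMP  NZCV=1000
4: · MOVCS
5: ✓ MOVCC  r3←0xa8
6: ✓ SUBNE  r3←0xe2

VAL = 0xe2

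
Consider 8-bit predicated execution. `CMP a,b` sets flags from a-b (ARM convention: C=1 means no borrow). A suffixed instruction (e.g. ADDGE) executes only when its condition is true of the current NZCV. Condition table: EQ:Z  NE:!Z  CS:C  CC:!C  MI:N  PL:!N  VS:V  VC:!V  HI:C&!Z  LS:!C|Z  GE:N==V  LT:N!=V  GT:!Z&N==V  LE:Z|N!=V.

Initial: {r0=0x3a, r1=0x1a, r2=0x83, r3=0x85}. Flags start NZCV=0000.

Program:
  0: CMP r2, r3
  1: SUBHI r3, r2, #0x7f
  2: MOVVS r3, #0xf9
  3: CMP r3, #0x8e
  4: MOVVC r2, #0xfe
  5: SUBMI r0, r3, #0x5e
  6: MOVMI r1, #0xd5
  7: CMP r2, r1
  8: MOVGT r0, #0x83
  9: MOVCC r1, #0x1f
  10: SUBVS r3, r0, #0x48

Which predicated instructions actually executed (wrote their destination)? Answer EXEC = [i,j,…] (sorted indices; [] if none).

EXEC = [4,5,6,8]

[0] flags=1000 → (cmp)
[1] flags=1000 HI?F → skip
[2] flags=1000 VS?F → skip
[3] flags=1000 → (cmp)
[4] flags=1000 VC?T → r2=0xfe
[5] flags=1000 MI?T → r0=0x27
[6] flags=1000 MI?T → r1=0xd5
[7] flags=0010 → (cmp)
[8] flags=0010 GT?T → r0=0x83
[9] flags=0010 CC?F → skip
[10] flags=0010 VS?F → skip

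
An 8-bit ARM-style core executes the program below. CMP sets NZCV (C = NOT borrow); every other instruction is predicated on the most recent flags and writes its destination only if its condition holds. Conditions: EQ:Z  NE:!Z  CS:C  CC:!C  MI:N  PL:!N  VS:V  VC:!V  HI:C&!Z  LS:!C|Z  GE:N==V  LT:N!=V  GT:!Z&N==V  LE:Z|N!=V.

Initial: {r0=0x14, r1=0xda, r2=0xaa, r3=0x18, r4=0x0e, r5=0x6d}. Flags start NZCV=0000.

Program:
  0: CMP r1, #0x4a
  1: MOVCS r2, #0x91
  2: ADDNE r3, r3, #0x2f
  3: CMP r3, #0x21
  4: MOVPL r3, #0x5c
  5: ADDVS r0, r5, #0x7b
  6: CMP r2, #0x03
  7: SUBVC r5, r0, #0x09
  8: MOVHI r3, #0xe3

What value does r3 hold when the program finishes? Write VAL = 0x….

VAL = 0xe3

[0] flags=1010 → (cmp)
[1] flags=1010 CS?T → r2=0x91
[2] flags=1010 NE?T → r3=0x47
[3] flags=0010 → (cmp)
[4] flags=0010 PL?T → r3=0x5c
[5] flags=0010 VS?F → skip
[6] flags=1010 → (cmp)
[7] flags=1010 VC?T → r5=0x0b
[8] flags=1010 HI?T → r3=0xe3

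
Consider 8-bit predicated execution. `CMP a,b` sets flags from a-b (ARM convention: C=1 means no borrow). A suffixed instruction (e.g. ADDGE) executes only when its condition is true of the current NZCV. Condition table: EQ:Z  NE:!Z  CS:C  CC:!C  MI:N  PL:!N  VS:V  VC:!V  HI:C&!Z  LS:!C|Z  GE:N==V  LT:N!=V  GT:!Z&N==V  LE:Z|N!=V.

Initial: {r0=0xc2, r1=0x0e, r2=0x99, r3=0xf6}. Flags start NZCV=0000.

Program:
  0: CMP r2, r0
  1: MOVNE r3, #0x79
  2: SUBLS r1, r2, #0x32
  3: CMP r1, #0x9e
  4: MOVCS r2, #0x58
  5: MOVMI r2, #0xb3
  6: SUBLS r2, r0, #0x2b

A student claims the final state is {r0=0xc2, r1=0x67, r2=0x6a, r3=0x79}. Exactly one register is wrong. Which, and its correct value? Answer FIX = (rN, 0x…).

FIX = (r2, 0x97)

[0] flags=1000 → (cmp)
[1] flags=1000 NE?T → r3=0x79
[2] flags=1000 LS?T → r1=0x67
[3] flags=1001 → (cmp)
[4] flags=1001 CS?F → skip
[5] flags=1001 MI?T → r2=0xb3
[6] flags=1001 LS?T → r2=0x97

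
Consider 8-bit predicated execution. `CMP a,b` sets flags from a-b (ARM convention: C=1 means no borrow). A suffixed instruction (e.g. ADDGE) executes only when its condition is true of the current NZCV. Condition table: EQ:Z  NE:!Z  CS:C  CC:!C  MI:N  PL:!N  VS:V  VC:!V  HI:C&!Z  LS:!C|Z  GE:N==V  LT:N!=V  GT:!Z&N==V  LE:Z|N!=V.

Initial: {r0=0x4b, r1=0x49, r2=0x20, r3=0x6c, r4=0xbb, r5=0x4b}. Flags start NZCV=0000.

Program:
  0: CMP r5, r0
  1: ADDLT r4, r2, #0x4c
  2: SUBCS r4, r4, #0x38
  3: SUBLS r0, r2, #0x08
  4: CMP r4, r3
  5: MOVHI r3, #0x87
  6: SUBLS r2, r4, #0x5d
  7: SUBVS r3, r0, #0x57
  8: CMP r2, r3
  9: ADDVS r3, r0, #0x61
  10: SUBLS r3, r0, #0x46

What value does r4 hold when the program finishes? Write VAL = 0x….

VAL = 0x83

0: ✓ CMP  NZCV=0110
1: · ADDLT
2: ✓ SUBCS  r4←0x83
3: ✓ SUBLS  r0←0x18
4: ✓ CMP  NZCV=0011
5: ✓ MOVHI  r3←0x87
6: · SUBLS
7: ✓ SUBVS  r3←0xc1
8: ✓ CMP  NZCV=0000
9: · ADDVS
10: ✓ SUBLS  r3←0xd2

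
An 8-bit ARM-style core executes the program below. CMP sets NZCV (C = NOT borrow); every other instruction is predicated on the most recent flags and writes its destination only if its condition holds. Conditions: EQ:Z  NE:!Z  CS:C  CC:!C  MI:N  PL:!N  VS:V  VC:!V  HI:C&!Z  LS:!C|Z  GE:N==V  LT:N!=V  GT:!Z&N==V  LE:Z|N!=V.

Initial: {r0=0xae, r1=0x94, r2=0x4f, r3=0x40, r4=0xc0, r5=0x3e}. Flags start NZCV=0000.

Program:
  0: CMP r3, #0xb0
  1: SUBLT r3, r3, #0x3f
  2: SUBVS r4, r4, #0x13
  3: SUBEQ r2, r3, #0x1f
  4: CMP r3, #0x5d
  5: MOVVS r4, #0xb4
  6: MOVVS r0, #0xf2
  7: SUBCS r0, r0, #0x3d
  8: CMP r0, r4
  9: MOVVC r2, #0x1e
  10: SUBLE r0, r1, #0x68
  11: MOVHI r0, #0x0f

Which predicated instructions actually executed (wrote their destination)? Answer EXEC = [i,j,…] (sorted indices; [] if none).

EXEC = [2,9,11]

[0] flags=1001 → (cmp)
[1] flags=1001 LT?F → skip
[2] flags=1001 VS?T → r4=0xad
[3] flags=1001 EQ?F → skip
[4] flags=1000 → (cmp)
[5] flags=1000 VS?F → skip
[6] flags=1000 VS?F → skip
[7] flags=1000 CS?F → skip
[8] flags=0010 → (cmp)
[9] flags=0010 VC?T → r2=0x1e
[10] flags=0010 LE?F → skip
[11] flags=0010 HI?T → r0=0x0f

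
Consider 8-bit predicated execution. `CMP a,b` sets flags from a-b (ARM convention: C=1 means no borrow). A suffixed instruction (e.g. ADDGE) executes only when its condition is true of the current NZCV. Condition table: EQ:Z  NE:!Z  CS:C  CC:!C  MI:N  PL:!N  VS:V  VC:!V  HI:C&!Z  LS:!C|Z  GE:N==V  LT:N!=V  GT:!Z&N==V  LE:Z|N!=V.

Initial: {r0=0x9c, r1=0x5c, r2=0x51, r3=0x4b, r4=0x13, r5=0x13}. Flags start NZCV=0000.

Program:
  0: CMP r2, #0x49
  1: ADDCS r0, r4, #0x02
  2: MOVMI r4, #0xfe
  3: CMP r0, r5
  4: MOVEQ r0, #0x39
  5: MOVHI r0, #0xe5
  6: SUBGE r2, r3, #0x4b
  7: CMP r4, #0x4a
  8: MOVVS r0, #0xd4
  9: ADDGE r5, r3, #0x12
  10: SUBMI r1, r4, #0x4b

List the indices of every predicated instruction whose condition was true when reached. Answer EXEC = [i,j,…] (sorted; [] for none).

0: ✓ CMP  NZCV=0010
1: ✓ ADDCS  r0←0x15
2: · MOVMI
3: ✓ CMP  NZCV=0010
4: · MOVEQ
5: ✓ MOVHI  r0←0xe5
6: ✓ SUBGE  r2←0x00
7: ✓ CMP  NZCV=1000
8: · MOVVS
9: · ADDGE
10: ✓ SUBMI  r1←0xc8

EXEC = [1,5,6,10]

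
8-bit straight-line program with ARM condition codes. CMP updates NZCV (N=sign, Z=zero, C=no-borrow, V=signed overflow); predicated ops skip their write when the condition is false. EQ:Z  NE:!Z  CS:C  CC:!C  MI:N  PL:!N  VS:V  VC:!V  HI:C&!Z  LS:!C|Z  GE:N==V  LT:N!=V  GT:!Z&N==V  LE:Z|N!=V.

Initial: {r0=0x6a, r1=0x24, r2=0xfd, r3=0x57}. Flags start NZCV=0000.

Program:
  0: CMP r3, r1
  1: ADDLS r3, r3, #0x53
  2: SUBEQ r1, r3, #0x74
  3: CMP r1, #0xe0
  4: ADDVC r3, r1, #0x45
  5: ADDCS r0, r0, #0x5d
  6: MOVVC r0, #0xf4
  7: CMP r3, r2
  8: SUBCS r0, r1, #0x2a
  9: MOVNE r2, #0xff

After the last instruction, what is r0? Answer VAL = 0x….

VAL = 0xf4

0: ✓ CMP  NZCV=0010
1: · ADDLS
2: · SUBEQ
3: ✓ CMP  NZCV=0000
4: ✓ ADDVC  r3←0x69
5: · ADDCS
6: ✓ MOVVC  r0←0xf4
7: ✓ CMP  NZCV=0000
8: · SUBCS
9: ✓ MOVNE  r2←0xff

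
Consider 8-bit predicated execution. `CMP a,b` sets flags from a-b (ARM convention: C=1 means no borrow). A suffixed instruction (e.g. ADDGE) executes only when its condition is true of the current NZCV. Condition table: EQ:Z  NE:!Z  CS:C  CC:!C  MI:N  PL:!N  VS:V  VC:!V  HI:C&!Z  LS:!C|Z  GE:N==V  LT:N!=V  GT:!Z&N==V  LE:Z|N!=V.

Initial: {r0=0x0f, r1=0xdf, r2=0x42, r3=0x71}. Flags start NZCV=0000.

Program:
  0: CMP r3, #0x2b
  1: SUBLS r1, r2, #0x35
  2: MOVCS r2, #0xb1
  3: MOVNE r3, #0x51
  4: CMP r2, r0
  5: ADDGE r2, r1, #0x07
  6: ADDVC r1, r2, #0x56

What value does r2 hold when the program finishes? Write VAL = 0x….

VAL = 0xb1

0: ✓ CMP  NZCV=0010
1: · SUBLS
2: ✓ MOVCS  r2←0xb1
3: ✓ MOVNE  r3←0x51
4: ✓ CMP  NZCV=1010
5: · ADDGE
6: ✓ ADDVC  r1←0x07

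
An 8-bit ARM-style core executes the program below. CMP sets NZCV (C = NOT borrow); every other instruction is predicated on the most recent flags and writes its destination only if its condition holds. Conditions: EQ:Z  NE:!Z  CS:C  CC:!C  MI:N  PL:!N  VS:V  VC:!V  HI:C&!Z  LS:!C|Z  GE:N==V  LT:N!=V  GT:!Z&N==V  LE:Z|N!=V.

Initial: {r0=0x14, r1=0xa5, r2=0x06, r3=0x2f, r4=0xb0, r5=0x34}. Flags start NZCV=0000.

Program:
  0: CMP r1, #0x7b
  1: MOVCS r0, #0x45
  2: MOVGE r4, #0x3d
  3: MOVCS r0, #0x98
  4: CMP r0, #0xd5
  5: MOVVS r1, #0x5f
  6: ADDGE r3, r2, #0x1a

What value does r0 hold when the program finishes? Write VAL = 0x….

VAL = 0x98

[0] flags=0011 → (cmp)
[1] flags=0011 CS?T → r0=0x45
[2] flags=0011 GE?F → skip
[3] flags=0011 CS?T → r0=0x98
[4] flags=1000 → (cmp)
[5] flags=1000 VS?F → skip
[6] flags=1000 GE?F → skip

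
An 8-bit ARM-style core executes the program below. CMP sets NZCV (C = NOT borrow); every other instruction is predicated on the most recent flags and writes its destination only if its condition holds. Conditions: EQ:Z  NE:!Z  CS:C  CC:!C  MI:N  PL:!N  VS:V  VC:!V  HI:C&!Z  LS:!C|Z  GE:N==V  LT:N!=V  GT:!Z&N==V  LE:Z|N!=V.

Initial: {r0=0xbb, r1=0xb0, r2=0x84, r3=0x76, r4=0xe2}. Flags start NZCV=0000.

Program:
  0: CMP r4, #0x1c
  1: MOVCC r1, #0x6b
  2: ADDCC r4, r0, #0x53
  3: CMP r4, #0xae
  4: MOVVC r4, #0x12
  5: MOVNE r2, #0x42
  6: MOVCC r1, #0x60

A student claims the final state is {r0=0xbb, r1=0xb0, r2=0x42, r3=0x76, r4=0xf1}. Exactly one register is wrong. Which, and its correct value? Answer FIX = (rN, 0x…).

FIX = (r4, 0x12)

[0] flags=1010 → (cmp)
[1] flags=1010 CC?F → skip
[2] flags=1010 CC?F → skip
[3] flags=0010 → (cmp)
[4] flags=0010 VC?T → r4=0x12
[5] flags=0010 NE?T → r2=0x42
[6] flags=0010 CC?F → skip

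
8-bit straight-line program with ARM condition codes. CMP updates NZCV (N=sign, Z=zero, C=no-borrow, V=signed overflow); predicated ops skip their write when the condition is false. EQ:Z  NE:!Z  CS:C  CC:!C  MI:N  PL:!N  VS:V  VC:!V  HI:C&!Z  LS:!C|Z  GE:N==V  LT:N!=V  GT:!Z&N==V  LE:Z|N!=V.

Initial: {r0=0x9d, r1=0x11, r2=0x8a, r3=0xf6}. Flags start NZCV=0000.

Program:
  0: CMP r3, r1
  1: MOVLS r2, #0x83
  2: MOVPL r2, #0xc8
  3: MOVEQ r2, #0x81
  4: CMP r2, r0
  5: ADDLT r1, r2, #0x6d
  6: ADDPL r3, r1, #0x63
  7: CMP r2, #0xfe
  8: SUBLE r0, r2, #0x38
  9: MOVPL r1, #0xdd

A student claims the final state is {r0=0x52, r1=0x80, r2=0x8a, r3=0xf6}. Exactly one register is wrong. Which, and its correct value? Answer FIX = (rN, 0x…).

FIX = (r1, 0xf7)

0: ✓ CMP  NZCV=1010
1: · MOVLS
2: · MOVPL
3: · MOVEQ
4: ✓ CMP  NZCV=1000
5: ✓ ADDLT  r1←0xf7
6: · ADDPL
7: ✓ CMP  NZCV=1000
8: ✓ SUBLE  r0←0x52
9: · MOVPL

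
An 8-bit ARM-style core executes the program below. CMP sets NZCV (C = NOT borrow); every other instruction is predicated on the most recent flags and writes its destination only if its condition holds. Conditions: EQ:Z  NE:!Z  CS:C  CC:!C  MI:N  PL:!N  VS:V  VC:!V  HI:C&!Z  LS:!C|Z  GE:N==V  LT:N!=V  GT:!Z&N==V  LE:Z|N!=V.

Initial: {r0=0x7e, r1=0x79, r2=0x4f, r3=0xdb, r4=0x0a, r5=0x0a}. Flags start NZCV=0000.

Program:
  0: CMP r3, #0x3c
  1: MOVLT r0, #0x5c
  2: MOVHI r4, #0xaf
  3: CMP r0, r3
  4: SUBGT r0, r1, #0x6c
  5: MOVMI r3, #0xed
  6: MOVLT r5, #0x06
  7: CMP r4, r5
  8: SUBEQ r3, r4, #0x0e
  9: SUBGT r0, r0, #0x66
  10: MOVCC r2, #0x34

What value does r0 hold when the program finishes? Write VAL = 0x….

0: ✓ CMP  NZCV=1010
1: ✓ MOVLT  r0←0x5c
2: ✓ MOVHI  r4←0xaf
3: ✓ CMP  NZCV=1001
4: ✓ SUBGT  r0←0x0d
5: ✓ MOVMI  r3←0xed
6: · MOVLT
7: ✓ CMP  NZCV=1010
8: · SUBEQ
9: · SUBGT
10: · MOVCC

VAL = 0x0d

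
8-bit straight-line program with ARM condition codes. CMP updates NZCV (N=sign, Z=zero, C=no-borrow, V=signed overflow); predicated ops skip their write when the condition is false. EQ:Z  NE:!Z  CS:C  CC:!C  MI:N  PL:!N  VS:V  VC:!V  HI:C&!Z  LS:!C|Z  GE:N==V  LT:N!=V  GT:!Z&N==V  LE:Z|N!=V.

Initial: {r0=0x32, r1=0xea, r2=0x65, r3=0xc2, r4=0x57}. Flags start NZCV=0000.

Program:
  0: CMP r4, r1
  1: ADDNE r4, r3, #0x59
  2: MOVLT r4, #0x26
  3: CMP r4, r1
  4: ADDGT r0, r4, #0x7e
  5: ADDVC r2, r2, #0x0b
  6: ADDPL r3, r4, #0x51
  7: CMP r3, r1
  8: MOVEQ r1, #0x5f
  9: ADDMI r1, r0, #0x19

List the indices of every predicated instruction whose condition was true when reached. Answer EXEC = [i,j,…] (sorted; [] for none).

[0] flags=0000 → (cmp)
[1] flags=0000 NE?T → r4=0x1b
[2] flags=0000 LT?F → skip
[3] flags=0000 → (cmp)
[4] flags=0000 GT?T → r0=0x99
[5] flags=0000 VC?T → r2=0x70
[6] flags=0000 PL?T → r3=0x6c
[7] flags=1001 → (cmp)
[8] flags=1001 EQ?F → skip
[9] flags=1001 MI?T → r1=0xb2

EXEC = [1,4,5,6,9]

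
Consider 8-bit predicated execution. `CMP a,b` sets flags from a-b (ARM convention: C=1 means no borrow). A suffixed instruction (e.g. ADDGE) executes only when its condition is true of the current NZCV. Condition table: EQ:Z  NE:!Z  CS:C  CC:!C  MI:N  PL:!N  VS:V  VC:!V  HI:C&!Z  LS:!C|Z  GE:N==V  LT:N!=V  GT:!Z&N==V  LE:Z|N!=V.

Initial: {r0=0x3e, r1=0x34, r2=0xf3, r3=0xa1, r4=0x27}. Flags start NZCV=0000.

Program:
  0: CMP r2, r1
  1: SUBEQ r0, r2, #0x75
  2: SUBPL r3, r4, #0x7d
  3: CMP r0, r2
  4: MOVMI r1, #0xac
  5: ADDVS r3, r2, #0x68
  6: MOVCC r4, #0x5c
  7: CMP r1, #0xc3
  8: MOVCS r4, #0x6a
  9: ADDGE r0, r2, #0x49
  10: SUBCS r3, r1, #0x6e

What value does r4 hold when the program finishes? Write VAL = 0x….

VAL = 0x5c

[0] flags=1010 → (cmp)
[1] flags=1010 EQ?F → skip
[2] flags=1010 PL?F → skip
[3] flags=0000 → (cmp)
[4] flags=0000 MI?F → skip
[5] flags=0000 VS?F → skip
[6] flags=0000 CC?T → r4=0x5c
[7] flags=0000 → (cmp)
[8] flags=0000 CS?F → skip
[9] flags=0000 GE?T → r0=0x3c
[10] flags=0000 CS?F → skip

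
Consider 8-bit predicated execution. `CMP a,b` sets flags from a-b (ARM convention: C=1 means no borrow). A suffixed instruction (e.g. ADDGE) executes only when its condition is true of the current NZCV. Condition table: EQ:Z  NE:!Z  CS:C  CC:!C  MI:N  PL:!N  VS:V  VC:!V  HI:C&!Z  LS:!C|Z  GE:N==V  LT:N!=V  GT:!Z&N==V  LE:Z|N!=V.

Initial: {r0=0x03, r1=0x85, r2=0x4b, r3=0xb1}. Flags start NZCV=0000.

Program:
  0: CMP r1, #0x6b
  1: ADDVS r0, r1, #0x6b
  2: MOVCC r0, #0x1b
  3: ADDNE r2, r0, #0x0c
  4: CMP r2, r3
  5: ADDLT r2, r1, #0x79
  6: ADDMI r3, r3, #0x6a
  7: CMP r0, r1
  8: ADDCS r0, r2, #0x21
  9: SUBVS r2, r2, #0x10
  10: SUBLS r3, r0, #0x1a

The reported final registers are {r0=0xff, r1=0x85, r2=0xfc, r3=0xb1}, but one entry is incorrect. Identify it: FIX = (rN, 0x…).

FIX = (r0, 0x1d)

[0] flags=0011 → (cmp)
[1] flags=0011 VS?T → r0=0xf0
[2] flags=0011 CC?F → skip
[3] flags=0011 NE?T → r2=0xfc
[4] flags=0010 → (cmp)
[5] flags=0010 LT?F → skip
[6] flags=0010 MI?F → skip
[7] flags=0010 → (cmp)
[8] flags=0010 CS?T → r0=0x1d
[9] flags=0010 VS?F → skip
[10] flags=0010 LS?F → skip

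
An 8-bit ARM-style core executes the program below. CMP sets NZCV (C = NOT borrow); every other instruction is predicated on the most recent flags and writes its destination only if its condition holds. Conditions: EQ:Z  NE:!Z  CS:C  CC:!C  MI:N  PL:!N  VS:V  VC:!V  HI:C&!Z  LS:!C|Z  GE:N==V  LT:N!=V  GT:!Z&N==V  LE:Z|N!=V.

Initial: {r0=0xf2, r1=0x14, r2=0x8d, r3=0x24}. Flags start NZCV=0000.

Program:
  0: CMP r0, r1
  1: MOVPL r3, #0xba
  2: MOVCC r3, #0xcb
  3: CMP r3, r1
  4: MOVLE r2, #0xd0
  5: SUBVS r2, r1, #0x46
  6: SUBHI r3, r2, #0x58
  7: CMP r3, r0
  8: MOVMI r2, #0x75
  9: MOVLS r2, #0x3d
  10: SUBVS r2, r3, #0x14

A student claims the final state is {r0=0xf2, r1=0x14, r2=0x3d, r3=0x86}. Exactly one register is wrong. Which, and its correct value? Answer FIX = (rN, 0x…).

FIX = (r3, 0x35)

[0] flags=1010 → (cmp)
[1] flags=1010 PL?F → skip
[2] flags=1010 CC?F → skip
[3] flags=0010 → (cmp)
[4] flags=0010 LE?F → skip
[5] flags=0010 VS?F → skip
[6] flags=0010 HI?T → r3=0x35
[7] flags=0000 → (cmp)
[8] flags=0000 MI?F → skip
[9] flags=0000 LS?T → r2=0x3d
[10] flags=0000 VS?F → skip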